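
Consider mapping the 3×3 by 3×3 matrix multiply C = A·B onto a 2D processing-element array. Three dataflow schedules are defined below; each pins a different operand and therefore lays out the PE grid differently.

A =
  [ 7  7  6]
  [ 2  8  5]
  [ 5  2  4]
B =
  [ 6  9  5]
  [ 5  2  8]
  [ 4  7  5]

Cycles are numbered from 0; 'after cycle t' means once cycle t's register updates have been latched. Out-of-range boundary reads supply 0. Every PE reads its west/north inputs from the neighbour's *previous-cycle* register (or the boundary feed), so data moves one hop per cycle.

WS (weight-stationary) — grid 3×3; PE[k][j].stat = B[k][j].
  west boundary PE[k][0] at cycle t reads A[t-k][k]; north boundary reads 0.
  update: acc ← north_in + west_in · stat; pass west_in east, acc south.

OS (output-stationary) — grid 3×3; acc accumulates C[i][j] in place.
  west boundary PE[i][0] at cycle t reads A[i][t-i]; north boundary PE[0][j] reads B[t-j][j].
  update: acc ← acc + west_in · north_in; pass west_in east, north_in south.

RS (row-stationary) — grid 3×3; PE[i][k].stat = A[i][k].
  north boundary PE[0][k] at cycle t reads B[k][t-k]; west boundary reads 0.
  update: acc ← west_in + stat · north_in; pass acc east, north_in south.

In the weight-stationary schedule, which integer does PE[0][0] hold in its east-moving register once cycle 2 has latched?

Tracing WS — 3×3 array, target PE[0][0]:
  after 0 — PE[0][0] acc=42, pass-E 7, pass-S 42
  after 1 — PE[0][0] acc=12, pass-E 2, pass-S 12
  after 2 — PE[0][0] acc=30, pass-E 5, pass-S 30

register = 5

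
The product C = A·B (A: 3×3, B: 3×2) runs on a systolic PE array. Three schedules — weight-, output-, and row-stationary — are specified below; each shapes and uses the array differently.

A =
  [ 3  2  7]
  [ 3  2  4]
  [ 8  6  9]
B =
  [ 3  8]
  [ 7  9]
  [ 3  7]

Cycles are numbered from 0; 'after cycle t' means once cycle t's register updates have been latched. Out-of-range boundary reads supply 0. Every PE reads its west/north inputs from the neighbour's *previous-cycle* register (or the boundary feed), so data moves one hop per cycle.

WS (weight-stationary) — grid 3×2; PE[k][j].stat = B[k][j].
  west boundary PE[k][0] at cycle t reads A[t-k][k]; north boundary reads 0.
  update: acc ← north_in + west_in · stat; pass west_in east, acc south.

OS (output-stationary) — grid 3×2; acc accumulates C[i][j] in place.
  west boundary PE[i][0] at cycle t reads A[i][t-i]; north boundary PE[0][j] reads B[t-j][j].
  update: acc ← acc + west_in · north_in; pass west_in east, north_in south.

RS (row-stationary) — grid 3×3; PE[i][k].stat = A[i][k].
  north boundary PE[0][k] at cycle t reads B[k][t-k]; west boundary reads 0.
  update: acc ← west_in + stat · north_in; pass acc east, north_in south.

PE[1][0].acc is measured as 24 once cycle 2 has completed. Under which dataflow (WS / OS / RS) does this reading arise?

dataflow = RS

Under WS (3×2), PE[1][0]:
  c0 r1c0: 0 / 0 / 0
  c1 r1c0: 23 / 2 / 23
  c2 r1c0: 23 / 2 / 23
Under OS (3×2), PE[1][0]:
  c0 r1c0: 0 / 0 / 0
  c1 r1c0: 9 / 3 / 3
  c2 r1c0: 23 / 2 / 7
Under RS (3×3), PE[1][0]:
  c0 r1c0: 0 / 0 / 0
  c1 r1c0: 9 / 9 / 3
  c2 r1c0: 24 / 24 / 8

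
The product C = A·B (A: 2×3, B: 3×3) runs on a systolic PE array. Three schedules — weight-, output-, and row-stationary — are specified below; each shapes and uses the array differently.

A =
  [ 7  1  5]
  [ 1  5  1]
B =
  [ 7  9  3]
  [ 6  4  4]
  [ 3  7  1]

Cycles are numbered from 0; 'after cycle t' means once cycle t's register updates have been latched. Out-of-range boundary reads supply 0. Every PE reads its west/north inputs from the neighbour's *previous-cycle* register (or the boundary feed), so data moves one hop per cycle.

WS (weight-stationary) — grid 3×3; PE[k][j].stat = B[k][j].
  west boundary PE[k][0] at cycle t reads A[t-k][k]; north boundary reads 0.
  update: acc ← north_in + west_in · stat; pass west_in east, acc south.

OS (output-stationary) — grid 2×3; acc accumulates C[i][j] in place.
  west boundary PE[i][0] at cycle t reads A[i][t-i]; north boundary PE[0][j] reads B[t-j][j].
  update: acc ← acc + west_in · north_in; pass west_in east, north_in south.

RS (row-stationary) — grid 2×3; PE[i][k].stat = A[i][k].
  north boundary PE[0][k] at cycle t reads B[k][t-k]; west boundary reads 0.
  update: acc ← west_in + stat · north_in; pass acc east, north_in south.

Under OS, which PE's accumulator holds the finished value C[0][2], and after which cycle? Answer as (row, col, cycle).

OS: C[0][2] accumulates in PE[0][2]:
  [0] (0,2) acc=0 (h:0 v:0)
  [1] (0,2) acc=0 (h:0 v:0)
  [2] (0,2) acc=21 (h:7 v:3)
  [3] (0,2) acc=25 (h:1 v:4)
  [4] (0,2) acc=30 (h:5 v:1)

(row, col, cycle) = (0, 2, 4)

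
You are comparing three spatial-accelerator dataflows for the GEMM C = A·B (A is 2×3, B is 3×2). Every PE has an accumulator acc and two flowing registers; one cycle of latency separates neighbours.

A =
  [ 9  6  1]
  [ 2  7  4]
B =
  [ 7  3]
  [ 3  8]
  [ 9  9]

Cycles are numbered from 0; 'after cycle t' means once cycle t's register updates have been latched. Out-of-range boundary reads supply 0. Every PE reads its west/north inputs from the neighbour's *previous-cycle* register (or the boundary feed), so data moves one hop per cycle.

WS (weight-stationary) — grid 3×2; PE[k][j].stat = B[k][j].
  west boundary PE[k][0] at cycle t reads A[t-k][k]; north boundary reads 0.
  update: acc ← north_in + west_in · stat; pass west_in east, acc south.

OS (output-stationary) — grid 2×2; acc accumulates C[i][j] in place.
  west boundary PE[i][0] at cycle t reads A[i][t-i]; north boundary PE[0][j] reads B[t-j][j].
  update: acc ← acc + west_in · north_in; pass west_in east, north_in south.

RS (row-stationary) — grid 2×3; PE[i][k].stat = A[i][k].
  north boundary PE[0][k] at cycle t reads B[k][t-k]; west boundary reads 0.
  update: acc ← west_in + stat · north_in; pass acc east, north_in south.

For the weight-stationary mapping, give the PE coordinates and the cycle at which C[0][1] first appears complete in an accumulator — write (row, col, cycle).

WS — PE[2][1] is where C[0][1] collects:
  [0] (2,1) acc=0 (h:0 v:0)
  [1] (2,1) acc=0 (h:0 v:0)
  [2] (2,1) acc=0 (h:0 v:0)
  [3] (2,1) acc=84 (h:1 v:84)

(row, col, cycle) = (2, 1, 3)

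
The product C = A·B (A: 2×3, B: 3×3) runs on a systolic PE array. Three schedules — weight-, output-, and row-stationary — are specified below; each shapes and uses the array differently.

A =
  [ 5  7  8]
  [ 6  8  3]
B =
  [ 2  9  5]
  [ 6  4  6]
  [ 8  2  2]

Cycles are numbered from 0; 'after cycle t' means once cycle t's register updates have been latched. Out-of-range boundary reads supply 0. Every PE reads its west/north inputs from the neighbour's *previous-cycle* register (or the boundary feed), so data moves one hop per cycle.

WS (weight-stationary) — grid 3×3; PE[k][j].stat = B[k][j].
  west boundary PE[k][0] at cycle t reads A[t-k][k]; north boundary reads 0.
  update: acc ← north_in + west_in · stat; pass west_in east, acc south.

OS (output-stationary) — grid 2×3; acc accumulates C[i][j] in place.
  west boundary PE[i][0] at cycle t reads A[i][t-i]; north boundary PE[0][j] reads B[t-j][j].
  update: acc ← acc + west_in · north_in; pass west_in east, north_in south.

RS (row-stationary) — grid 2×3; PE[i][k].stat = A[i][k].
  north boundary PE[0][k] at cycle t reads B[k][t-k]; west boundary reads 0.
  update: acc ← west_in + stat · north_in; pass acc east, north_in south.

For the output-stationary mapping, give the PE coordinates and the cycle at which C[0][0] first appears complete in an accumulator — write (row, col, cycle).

(row, col, cycle) = (0, 0, 2)

Under OS, C[0][0] lands at PE[0][0]:
  step 0 · PE0,0: acc=10; fwd→5 fwd↓2
  step 1 · PE0,0: acc=52; fwd→7 fwd↓6
  step 2 · PE0,0: acc=116; fwd→8 fwd↓8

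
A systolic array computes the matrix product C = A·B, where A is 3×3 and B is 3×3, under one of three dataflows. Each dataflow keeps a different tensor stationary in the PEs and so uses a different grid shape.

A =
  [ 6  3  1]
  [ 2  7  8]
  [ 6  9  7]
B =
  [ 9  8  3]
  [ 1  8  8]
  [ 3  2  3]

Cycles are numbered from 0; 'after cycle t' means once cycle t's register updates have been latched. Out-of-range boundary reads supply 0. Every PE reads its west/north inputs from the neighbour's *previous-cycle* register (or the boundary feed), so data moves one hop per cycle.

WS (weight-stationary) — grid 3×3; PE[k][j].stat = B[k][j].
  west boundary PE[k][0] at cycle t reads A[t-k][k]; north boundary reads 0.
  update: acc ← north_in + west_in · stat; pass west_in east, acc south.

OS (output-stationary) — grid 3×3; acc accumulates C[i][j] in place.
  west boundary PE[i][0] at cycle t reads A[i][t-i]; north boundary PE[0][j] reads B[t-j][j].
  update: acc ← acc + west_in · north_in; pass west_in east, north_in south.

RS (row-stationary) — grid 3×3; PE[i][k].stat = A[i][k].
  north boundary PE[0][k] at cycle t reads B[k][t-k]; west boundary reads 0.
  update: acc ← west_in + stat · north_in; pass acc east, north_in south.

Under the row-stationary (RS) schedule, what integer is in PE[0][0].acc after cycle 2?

RS on a 3×3 grid — tracing PE[0][0] and its feeders:
  step 0 · PE0,0: acc=54; fwd→54 fwd↓9
  step 1 · PE0,0: acc=48; fwd→48 fwd↓8
  step 2 · PE0,0: acc=18; fwd→18 fwd↓3

PE[0][0].acc = 18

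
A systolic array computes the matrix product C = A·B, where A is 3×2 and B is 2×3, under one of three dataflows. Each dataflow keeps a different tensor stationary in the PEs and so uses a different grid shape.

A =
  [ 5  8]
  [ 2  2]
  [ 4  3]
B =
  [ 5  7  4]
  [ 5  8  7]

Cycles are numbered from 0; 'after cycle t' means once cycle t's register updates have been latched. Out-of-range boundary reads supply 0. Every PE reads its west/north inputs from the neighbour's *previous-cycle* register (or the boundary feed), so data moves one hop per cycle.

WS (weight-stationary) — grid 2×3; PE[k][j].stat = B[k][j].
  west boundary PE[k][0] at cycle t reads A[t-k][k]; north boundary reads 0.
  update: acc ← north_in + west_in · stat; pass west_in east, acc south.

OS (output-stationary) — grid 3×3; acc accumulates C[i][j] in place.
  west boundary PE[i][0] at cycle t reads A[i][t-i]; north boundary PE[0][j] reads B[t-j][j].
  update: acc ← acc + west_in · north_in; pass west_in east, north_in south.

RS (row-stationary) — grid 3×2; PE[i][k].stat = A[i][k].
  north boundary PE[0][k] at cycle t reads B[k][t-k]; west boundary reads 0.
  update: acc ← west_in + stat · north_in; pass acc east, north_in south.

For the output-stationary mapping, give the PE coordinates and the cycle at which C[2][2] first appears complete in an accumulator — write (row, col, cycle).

OS: C[2][2] accumulates in PE[2][2]:
  after 0 — PE[2][2] acc=0, pass-E 0, pass-S 0
  after 1 — PE[2][2] acc=0, pass-E 0, pass-S 0
  after 2 — PE[2][2] acc=0, pass-E 0, pass-S 0
  after 3 — PE[2][2] acc=0, pass-E 0, pass-S 0
  after 4 — PE[2][2] acc=16, pass-E 4, pass-S 4
  after 5 — PE[2][2] acc=37, pass-E 3, pass-S 7

(row, col, cycle) = (2, 2, 5)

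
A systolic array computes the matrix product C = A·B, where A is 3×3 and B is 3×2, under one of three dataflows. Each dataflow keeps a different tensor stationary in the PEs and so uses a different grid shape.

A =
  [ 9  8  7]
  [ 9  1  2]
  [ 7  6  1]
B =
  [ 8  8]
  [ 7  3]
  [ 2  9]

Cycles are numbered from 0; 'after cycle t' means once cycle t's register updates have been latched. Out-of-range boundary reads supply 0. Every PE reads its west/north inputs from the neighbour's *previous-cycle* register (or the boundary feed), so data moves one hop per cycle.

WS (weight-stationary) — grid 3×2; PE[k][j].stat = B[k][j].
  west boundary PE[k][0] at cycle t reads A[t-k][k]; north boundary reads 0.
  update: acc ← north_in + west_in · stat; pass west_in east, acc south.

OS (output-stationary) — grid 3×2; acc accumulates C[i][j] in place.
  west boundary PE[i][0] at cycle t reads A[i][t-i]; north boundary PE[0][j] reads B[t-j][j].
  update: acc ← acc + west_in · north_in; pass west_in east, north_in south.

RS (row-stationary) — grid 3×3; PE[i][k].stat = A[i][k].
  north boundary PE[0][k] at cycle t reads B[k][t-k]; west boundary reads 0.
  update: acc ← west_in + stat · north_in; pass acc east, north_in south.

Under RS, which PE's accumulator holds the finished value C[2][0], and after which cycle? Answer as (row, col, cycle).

RS: C[2][0] accumulates in PE[2][2]:
  after 0 — PE[2][2] acc=0, pass-E 0, pass-S 0
  after 1 — PE[2][2] acc=0, pass-E 0, pass-S 0
  after 2 — PE[2][2] acc=0, pass-E 0, pass-S 0
  after 3 — PE[2][2] acc=0, pass-E 0, pass-S 0
  after 4 — PE[2][2] acc=100, pass-E 100, pass-S 2

(row, col, cycle) = (2, 2, 4)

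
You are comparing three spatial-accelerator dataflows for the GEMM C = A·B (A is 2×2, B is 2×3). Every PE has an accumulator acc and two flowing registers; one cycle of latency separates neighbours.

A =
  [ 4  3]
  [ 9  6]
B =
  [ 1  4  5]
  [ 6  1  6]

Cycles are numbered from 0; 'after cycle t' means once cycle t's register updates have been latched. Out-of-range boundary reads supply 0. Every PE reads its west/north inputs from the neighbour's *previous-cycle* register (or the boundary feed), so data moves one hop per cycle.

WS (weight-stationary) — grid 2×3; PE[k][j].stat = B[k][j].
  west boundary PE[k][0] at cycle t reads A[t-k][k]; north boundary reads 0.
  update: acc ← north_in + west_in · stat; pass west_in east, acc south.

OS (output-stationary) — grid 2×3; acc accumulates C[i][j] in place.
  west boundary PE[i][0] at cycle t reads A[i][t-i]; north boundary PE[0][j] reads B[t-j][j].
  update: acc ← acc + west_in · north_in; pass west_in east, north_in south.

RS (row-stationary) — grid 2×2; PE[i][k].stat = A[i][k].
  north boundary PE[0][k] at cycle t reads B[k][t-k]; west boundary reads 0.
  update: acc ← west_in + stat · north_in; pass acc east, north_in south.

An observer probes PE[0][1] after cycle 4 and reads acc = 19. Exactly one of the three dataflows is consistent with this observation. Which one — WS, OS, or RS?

WS [2×3] PE[0][1] across cycles:
  0: (0,1).acc=0  regs=<0,0>
  1: (0,1).acc=16  regs=<4,16>
  2: (0,1).acc=36  regs=<9,36>
  3: (0,1).acc=0  regs=<0,0>
  4: (0,1).acc=0  regs=<0,0>
OS [2×3] PE[0][1] across cycles:
  0: (0,1).acc=0  regs=<0,0>
  1: (0,1).acc=16  regs=<4,4>
  2: (0,1).acc=19  regs=<3,1>
  3: (0,1).acc=19  regs=<0,0>
  4: (0,1).acc=19  regs=<0,0>
RS [2×2] PE[0][1] across cycles:
  0: (0,1).acc=0  regs=<0,0>
  1: (0,1).acc=22  regs=<22,6>
  2: (0,1).acc=19  regs=<19,1>
  3: (0,1).acc=38  regs=<38,6>
  4: (0,1).acc=0  regs=<0,0>

dataflow = OS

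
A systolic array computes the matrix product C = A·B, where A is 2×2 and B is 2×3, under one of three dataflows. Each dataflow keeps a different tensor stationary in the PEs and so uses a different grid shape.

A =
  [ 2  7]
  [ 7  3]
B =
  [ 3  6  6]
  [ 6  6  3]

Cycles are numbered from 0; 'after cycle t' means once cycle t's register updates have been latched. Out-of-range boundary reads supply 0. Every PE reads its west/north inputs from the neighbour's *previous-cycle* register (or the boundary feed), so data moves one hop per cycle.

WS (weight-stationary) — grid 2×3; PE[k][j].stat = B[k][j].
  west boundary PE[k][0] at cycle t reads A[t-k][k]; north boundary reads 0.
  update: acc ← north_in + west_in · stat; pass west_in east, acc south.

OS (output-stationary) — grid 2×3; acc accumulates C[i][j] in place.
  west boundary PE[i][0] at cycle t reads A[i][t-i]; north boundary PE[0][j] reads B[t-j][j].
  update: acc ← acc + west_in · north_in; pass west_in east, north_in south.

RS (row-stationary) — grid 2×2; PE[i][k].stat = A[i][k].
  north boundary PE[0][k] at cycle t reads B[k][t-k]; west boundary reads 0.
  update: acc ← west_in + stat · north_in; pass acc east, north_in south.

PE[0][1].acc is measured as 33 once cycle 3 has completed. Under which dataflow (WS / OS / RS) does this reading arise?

dataflow = RS

WS [2×3] PE[0][1] across cycles:
  after 0 — PE[0][1] acc=0, pass-E 0, pass-S 0
  after 1 — PE[0][1] acc=12, pass-E 2, pass-S 12
  after 2 — PE[0][1] acc=42, pass-E 7, pass-S 42
  after 3 — PE[0][1] acc=0, pass-E 0, pass-S 0
OS [2×3] PE[0][1] across cycles:
  after 0 — PE[0][1] acc=0, pass-E 0, pass-S 0
  after 1 — PE[0][1] acc=12, pass-E 2, pass-S 6
  after 2 — PE[0][1] acc=54, pass-E 7, pass-S 6
  after 3 — PE[0][1] acc=54, pass-E 0, pass-S 0
RS [2×2] PE[0][1] across cycles:
  after 0 — PE[0][1] acc=0, pass-E 0, pass-S 0
  after 1 — PE[0][1] acc=48, pass-E 48, pass-S 6
  after 2 — PE[0][1] acc=54, pass-E 54, pass-S 6
  after 3 — PE[0][1] acc=33, pass-E 33, pass-S 3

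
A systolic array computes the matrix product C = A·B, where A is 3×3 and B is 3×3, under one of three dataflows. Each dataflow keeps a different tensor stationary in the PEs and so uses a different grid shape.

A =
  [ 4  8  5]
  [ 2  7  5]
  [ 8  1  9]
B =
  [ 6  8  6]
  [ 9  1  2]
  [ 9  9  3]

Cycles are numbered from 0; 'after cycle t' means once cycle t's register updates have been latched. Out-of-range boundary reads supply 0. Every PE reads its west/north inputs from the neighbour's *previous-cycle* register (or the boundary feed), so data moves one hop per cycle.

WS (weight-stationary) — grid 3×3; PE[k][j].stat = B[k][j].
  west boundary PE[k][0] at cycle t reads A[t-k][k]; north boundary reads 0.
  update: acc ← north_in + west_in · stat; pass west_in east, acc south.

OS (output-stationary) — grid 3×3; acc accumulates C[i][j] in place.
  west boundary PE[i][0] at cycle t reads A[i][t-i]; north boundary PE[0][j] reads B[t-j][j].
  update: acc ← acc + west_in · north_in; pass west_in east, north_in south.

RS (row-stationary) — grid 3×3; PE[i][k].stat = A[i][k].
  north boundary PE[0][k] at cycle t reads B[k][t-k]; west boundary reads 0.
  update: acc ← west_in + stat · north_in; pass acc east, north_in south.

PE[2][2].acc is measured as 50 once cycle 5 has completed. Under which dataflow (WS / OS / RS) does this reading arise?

— WS: 3×3; PE[2][2] trace:
  0: (2,2).acc=0  regs=<0,0>
  1: (2,2).acc=0  regs=<0,0>
  2: (2,2).acc=0  regs=<0,0>
  3: (2,2).acc=0  regs=<0,0>
  4: (2,2).acc=55  regs=<5,55>
  5: (2,2).acc=41  regs=<5,41>
— OS: 3×3; PE[2][2] trace:
  0: (2,2).acc=0  regs=<0,0>
  1: (2,2).acc=0  regs=<0,0>
  2: (2,2).acc=0  regs=<0,0>
  3: (2,2).acc=0  regs=<0,0>
  4: (2,2).acc=48  regs=<8,6>
  5: (2,2).acc=50  regs=<1,2>
— RS: 3×3; PE[2][2] trace:
  0: (2,2).acc=0  regs=<0,0>
  1: (2,2).acc=0  regs=<0,0>
  2: (2,2).acc=0  regs=<0,0>
  3: (2,2).acc=0  regs=<0,0>
  4: (2,2).acc=138  regs=<138,9>
  5: (2,2).acc=146  regs=<146,9>

dataflow = OS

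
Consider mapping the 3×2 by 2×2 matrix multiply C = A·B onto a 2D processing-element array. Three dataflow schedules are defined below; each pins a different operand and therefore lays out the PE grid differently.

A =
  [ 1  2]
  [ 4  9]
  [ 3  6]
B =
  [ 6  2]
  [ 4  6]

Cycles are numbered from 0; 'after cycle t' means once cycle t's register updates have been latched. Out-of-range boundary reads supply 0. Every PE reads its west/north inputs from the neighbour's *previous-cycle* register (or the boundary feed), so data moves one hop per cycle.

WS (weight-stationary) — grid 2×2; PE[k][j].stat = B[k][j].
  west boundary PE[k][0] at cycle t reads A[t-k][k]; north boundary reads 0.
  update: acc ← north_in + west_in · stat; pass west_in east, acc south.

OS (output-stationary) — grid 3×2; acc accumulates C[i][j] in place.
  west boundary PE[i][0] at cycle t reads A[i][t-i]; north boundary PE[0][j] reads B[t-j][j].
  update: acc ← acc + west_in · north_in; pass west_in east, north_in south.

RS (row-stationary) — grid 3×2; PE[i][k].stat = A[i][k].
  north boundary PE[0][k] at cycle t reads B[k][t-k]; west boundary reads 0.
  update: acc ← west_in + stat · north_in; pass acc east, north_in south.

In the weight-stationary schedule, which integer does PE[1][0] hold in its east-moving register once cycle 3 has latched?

WS 2×2: PE[1][0] cycle-by-cycle (with neighbour feeds):
  cycle 0: PE[0][0] → acc 6, east 1, south 6
  cycle 0: PE[1][0] → acc 0, east 0, south 0
  cycle 1: PE[0][0] → acc 24, east 4, south 24
  cycle 1: PE[1][0] → acc 14, east 2, south 14
  cycle 2: PE[0][0] → acc 18, east 3, south 18
  cycle 2: PE[1][0] → acc 60, east 9, south 60
  cycle 3: PE[0][0] → acc 0, east 0, south 0
  cycle 3: PE[1][0] → acc 42, east 6, south 42

register = 6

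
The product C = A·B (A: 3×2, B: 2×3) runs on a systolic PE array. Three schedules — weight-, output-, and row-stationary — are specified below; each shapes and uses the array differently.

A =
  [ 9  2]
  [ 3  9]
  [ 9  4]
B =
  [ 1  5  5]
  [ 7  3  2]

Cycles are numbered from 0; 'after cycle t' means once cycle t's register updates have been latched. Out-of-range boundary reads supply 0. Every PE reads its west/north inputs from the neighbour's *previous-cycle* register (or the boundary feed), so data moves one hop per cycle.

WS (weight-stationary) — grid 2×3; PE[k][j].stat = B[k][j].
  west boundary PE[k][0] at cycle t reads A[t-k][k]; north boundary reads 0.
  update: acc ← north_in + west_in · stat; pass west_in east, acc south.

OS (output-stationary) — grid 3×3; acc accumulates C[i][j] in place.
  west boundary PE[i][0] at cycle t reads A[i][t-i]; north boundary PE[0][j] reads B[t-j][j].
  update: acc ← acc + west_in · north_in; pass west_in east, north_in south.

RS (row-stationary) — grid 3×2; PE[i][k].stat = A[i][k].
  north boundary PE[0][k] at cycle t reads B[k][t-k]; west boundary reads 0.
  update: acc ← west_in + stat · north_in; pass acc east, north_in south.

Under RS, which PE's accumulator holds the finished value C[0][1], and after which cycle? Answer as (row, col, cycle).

Under RS, C[0][1] lands at PE[0][1]:
  0: (0,1).acc=0  regs=<0,0>
  1: (0,1).acc=23  regs=<23,7>
  2: (0,1).acc=51  regs=<51,3>

(row, col, cycle) = (0, 1, 2)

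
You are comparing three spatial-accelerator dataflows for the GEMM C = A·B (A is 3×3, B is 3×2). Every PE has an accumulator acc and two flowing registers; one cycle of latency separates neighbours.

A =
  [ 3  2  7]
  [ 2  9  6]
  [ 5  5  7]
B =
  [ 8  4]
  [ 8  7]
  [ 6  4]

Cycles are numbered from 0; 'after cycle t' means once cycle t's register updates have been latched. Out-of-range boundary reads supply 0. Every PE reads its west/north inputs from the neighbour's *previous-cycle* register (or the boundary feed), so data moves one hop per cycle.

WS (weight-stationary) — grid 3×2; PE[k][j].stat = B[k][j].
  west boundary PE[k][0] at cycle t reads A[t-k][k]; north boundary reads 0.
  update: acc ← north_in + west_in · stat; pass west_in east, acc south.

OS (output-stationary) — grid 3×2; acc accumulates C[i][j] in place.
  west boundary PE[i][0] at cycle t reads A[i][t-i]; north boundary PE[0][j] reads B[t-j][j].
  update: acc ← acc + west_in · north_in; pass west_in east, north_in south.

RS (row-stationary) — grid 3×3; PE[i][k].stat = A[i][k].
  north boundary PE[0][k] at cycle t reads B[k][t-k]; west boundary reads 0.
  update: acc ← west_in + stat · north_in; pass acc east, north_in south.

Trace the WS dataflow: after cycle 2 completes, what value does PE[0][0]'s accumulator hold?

WS (3×2). Following PE[0][0] plus its west/north inputs:
  after 0 — PE[0][0] acc=24, pass-E 3, pass-S 24
  after 1 — PE[0][0] acc=16, pass-E 2, pass-S 16
  after 2 — PE[0][0] acc=40, pass-E 5, pass-S 40

PE[0][0].acc = 40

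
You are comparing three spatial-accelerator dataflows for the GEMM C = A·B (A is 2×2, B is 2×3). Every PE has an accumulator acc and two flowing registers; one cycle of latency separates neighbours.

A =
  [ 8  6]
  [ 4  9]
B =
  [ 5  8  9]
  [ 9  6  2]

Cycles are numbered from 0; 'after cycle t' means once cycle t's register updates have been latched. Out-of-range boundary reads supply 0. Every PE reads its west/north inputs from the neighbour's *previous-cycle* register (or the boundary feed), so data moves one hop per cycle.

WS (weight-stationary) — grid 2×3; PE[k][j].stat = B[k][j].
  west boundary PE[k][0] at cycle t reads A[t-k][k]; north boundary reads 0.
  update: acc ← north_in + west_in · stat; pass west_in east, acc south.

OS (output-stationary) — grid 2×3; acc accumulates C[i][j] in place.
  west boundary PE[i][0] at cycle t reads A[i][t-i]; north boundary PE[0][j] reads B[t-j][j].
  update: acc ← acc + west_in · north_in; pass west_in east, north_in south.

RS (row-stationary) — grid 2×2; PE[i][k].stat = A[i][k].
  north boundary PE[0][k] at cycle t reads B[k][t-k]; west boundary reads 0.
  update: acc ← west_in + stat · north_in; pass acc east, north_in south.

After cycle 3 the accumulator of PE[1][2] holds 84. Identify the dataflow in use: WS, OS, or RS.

WS (2×3 grid), PE[1][2]:
  c0 r1c2: 0 / 0 / 0
  c1 r1c2: 0 / 0 / 0
  c2 r1c2: 0 / 0 / 0
  c3 r1c2: 84 / 6 / 84
OS (2×3 grid), PE[1][2]:
  c0 r1c2: 0 / 0 / 0
  c1 r1c2: 0 / 0 / 0
  c2 r1c2: 0 / 0 / 0
  c3 r1c2: 36 / 4 / 9
— RS: 2×2 array has no PE[1][2].

dataflow = WS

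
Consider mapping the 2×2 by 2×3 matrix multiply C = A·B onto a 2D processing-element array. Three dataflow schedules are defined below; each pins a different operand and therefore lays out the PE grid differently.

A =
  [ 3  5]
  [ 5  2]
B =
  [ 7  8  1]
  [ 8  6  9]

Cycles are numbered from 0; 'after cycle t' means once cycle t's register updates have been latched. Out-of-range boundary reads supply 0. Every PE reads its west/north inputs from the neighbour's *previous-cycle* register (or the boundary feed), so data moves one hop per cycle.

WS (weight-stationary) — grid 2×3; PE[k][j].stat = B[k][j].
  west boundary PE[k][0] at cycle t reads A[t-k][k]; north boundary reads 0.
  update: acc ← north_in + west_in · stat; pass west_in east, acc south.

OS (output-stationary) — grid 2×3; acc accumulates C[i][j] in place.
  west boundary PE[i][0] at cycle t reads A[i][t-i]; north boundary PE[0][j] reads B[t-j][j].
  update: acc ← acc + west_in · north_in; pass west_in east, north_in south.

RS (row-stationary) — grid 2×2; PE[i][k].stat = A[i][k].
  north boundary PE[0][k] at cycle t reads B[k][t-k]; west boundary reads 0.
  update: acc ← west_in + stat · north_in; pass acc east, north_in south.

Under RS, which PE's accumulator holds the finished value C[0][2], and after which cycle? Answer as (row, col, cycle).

(row, col, cycle) = (0, 1, 3)

RS — PE[0][1] is where C[0][2] collects:
  cycle 0: PE[0][1] → acc 0, east 0, south 0
  cycle 1: PE[0][1] → acc 61, east 61, south 8
  cycle 2: PE[0][1] → acc 54, east 54, south 6
  cycle 3: PE[0][1] → acc 48, east 48, south 9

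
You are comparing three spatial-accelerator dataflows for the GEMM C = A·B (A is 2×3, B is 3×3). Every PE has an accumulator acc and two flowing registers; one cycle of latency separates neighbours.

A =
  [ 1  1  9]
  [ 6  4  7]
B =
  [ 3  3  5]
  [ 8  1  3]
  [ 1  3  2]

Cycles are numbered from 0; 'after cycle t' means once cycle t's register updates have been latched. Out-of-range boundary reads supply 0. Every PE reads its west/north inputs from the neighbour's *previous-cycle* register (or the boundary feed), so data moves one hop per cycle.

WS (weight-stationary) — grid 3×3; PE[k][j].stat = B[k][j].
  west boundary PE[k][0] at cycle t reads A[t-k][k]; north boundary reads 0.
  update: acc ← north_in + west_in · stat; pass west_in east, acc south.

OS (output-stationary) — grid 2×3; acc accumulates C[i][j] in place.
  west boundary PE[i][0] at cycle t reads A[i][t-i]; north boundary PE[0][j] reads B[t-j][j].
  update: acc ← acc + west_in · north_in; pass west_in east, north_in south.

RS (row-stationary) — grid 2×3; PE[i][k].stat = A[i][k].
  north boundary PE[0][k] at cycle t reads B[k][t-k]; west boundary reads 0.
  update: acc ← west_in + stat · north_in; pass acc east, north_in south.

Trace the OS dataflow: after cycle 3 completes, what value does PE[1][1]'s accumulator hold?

OS (2×3). Following PE[1][1] plus its west/north inputs:
  step 0 · PE0,1: acc=0; fwd→0 fwd↓0
  step 0 · PE1,0: acc=0; fwd→0 fwd↓0
  step 0 · PE1,1: acc=0; fwd→0 fwd↓0
  step 1 · PE0,1: acc=3; fwd→1 fwd↓3
  step 1 · PE1,0: acc=18; fwd→6 fwd↓3
  step 1 · PE1,1: acc=0; fwd→0 fwd↓0
  step 2 · PE0,1: acc=4; fwd→1 fwd↓1
  step 2 · PE1,0: acc=50; fwd→4 fwd↓8
  step 2 · PE1,1: acc=18; fwd→6 fwd↓3
  step 3 · PE0,1: acc=31; fwd→9 fwd↓3
  step 3 · PE1,0: acc=57; fwd→7 fwd↓1
  step 3 · PE1,1: acc=22; fwd→4 fwd↓1

PE[1][1].acc = 22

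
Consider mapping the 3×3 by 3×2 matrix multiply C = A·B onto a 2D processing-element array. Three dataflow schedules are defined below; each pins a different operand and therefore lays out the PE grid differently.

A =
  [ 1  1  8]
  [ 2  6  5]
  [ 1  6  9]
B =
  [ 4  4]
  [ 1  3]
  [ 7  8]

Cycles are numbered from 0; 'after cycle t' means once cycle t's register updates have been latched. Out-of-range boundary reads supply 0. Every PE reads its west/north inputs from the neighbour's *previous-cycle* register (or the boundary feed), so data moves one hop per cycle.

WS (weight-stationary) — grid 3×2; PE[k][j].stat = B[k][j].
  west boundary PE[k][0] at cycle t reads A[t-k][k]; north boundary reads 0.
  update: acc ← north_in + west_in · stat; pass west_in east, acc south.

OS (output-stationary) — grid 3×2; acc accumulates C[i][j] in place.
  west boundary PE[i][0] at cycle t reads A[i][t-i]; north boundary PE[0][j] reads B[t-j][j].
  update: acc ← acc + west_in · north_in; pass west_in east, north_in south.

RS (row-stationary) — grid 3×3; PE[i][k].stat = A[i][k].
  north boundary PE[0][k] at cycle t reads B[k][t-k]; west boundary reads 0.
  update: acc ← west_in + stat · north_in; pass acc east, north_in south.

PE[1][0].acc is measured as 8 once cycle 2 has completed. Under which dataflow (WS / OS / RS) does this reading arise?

dataflow = RS

WS [3×2] PE[1][0] across cycles:
  step 0 · PE1,0: acc=0; fwd→0 fwd↓0
  step 1 · PE1,0: acc=5; fwd→1 fwd↓5
  step 2 · PE1,0: acc=14; fwd→6 fwd↓14
OS [3×2] PE[1][0] across cycles:
  step 0 · PE1,0: acc=0; fwd→0 fwd↓0
  step 1 · PE1,0: acc=8; fwd→2 fwd↓4
  step 2 · PE1,0: acc=14; fwd→6 fwd↓1
RS [3×3] PE[1][0] across cycles:
  step 0 · PE1,0: acc=0; fwd→0 fwd↓0
  step 1 · PE1,0: acc=8; fwd→8 fwd↓4
  step 2 · PE1,0: acc=8; fwd→8 fwd↓4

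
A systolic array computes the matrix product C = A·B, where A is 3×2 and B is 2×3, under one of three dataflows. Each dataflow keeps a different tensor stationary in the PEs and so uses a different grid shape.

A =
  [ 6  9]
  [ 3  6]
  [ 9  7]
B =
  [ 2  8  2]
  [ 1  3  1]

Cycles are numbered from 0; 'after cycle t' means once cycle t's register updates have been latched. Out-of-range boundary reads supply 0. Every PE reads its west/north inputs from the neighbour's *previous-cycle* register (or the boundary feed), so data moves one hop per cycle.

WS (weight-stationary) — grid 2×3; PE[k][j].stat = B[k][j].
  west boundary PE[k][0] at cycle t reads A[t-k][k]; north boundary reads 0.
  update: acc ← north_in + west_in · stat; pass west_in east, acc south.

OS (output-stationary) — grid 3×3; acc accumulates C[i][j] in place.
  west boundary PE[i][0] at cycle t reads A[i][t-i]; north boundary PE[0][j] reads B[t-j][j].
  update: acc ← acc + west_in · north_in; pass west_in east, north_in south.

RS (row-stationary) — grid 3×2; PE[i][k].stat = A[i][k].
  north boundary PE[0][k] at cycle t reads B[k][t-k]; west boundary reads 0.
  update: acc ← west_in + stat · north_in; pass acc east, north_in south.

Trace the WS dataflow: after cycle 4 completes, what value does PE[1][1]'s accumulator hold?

PE[1][1].acc = 93

WS on a 2×3 grid — tracing PE[1][1] and its feeders:
  cycle 0: PE[0][1] → acc 0, east 0, south 0
  cycle 0: PE[1][0] → acc 0, east 0, south 0
  cycle 0: PE[1][1] → acc 0, east 0, south 0
  cycle 1: PE[0][1] → acc 48, east 6, south 48
  cycle 1: PE[1][0] → acc 21, east 9, south 21
  cycle 1: PE[1][1] → acc 0, east 0, south 0
  cycle 2: PE[0][1] → acc 24, east 3, south 24
  cycle 2: PE[1][0] → acc 12, east 6, south 12
  cycle 2: PE[1][1] → acc 75, east 9, south 75
  cycle 3: PE[0][1] → acc 72, east 9, south 72
  cycle 3: PE[1][0] → acc 25, east 7, south 25
  cycle 3: PE[1][1] → acc 42, east 6, south 42
  cycle 4: PE[0][1] → acc 0, east 0, south 0
  cycle 4: PE[1][0] → acc 0, east 0, south 0
  cycle 4: PE[1][1] → acc 93, east 7, south 93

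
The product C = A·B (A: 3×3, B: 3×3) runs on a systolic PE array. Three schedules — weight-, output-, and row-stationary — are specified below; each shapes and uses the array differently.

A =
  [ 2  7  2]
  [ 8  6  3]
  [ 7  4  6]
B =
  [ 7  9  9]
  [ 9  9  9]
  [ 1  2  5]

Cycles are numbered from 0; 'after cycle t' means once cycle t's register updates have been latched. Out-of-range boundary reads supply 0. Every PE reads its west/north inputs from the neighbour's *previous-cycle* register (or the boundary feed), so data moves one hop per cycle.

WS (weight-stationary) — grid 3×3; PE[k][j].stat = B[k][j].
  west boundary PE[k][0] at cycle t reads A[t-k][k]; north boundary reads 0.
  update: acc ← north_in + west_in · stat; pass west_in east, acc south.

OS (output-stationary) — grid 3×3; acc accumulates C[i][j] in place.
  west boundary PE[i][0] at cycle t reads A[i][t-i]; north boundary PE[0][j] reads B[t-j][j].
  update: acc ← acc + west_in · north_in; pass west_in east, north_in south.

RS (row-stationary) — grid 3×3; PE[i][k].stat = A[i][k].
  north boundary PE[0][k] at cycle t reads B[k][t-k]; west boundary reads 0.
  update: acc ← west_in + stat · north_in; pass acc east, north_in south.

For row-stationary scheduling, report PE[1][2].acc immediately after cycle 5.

PE[1][2].acc = 141

RS (3×3). Following PE[1][2] plus its west/north inputs:
  0: (0,2).acc=0  regs=<0,0>
  0: (1,1).acc=0  regs=<0,0>
  0: (1,2).acc=0  regs=<0,0>
  1: (0,2).acc=0  regs=<0,0>
  1: (1,1).acc=0  regs=<0,0>
  1: (1,2).acc=0  regs=<0,0>
  2: (0,2).acc=79  regs=<79,1>
  2: (1,1).acc=110  regs=<110,9>
  2: (1,2).acc=0  regs=<0,0>
  3: (0,2).acc=85  regs=<85,2>
  3: (1,1).acc=126  regs=<126,9>
  3: (1,2).acc=113  regs=<113,1>
  4: (0,2).acc=91  regs=<91,5>
  4: (1,1).acc=126  regs=<126,9>
  4: (1,2).acc=132  regs=<132,2>
  5: (0,2).acc=0  regs=<0,0>
  5: (1,1).acc=0  regs=<0,0>
  5: (1,2).acc=141  regs=<141,5>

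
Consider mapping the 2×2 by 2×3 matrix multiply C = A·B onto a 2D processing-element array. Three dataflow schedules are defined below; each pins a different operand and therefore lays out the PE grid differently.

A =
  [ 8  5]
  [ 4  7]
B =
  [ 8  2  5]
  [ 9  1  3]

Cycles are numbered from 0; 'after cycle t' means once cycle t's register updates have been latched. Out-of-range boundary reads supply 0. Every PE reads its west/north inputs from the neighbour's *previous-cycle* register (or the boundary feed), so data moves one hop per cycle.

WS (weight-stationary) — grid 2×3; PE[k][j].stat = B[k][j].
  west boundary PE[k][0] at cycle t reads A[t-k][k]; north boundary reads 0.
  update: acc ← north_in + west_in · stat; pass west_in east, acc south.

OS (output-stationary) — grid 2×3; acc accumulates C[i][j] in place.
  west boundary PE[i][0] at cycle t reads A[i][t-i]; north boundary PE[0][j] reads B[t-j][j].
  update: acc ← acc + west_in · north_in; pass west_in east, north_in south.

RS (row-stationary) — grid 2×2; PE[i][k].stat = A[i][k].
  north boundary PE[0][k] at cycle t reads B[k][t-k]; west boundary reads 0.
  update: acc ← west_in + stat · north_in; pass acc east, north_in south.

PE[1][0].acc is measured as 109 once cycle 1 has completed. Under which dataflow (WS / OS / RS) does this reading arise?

Under WS (2×3), PE[1][0]:
  0: (1,0).acc=0  regs=<0,0>
  1: (1,0).acc=109  regs=<5,109>
Under OS (2×3), PE[1][0]:
  0: (1,0).acc=0  regs=<0,0>
  1: (1,0).acc=32  regs=<4,8>
Under RS (2×2), PE[1][0]:
  0: (1,0).acc=0  regs=<0,0>
  1: (1,0).acc=32  regs=<32,8>

dataflow = WS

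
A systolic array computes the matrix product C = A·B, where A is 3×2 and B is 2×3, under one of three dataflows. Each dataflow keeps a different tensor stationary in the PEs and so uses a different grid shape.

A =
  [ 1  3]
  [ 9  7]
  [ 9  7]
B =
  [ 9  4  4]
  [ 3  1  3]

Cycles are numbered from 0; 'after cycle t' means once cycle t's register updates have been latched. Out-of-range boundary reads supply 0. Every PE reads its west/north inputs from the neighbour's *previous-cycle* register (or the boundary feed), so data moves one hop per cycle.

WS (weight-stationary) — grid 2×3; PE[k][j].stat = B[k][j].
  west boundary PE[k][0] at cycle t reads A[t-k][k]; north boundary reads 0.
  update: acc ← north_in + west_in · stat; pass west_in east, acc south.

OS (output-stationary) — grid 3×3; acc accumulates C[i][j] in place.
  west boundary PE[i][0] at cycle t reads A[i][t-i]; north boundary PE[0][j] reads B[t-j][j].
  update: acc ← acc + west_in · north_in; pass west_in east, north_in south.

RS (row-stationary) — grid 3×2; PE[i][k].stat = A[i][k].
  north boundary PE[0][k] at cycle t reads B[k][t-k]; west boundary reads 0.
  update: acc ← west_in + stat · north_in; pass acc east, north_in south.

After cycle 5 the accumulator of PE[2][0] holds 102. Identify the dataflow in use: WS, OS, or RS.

WS (2×3): PE[2][0] does not exist.
— OS: 3×3; PE[2][0] trace:
  c0 r2c0: 0 / 0 / 0
  c1 r2c0: 0 / 0 / 0
  c2 r2c0: 81 / 9 / 9
  c3 r2c0: 102 / 7 / 3
  c4 r2c0: 102 / 0 / 0
  c5 r2c0: 102 / 0 / 0
— RS: 3×2; PE[2][0] trace:
  c0 r2c0: 0 / 0 / 0
  c1 r2c0: 0 / 0 / 0
  c2 r2c0: 81 / 81 / 9
  c3 r2c0: 36 / 36 / 4
  c4 r2c0: 36 / 36 / 4
  c5 r2c0: 0 / 0 / 0

dataflow = OS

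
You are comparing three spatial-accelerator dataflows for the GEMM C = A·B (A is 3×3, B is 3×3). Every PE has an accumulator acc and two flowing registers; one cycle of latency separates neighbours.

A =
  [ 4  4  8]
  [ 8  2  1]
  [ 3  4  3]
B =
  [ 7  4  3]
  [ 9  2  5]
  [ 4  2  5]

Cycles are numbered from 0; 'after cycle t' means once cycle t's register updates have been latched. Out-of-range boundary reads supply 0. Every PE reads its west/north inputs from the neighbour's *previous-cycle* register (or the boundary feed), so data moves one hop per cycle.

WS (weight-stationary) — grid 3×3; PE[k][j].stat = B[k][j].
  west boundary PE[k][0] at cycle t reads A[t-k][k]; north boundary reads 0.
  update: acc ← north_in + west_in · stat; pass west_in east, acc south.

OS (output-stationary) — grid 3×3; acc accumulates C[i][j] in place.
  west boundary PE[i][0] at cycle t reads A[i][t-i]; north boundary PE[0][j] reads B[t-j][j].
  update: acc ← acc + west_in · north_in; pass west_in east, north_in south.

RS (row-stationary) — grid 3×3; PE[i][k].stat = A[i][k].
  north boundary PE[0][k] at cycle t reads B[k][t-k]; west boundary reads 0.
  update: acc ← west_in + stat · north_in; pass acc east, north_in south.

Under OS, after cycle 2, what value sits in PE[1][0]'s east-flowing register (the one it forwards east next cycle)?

OS (3×3). Following PE[1][0] plus its west/north inputs:
  cycle 0: PE[0][0] → acc 28, east 4, south 7
  cycle 0: PE[1][0] → acc 0, east 0, south 0
  cycle 1: PE[0][0] → acc 64, east 4, south 9
  cycle 1: PE[1][0] → acc 56, east 8, south 7
  cycle 2: PE[0][0] → acc 96, east 8, south 4
  cycle 2: PE[1][0] → acc 74, east 2, south 9

register = 2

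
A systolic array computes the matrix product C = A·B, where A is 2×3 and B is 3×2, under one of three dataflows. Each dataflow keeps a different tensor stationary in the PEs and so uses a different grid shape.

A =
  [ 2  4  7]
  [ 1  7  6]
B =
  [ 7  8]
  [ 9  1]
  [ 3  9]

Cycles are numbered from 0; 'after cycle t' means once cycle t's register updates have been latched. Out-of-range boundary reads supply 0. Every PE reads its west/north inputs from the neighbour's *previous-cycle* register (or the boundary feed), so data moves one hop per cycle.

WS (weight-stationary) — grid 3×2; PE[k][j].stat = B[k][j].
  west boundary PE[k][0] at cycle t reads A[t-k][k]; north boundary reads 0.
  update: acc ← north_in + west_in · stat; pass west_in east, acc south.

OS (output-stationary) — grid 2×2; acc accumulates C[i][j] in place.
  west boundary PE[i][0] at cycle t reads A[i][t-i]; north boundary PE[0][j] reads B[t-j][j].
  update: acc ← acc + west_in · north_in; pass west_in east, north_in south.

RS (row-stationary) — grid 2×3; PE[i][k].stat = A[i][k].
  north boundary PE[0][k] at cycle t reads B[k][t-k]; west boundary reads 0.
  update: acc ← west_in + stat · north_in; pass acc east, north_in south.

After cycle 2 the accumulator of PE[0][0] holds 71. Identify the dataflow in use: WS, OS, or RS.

WS (3×2 grid), PE[0][0]:
  c0 r0c0: 14 / 2 / 14
  c1 r0c0: 7 / 1 / 7
  c2 r0c0: 0 / 0 / 0
OS (2×2 grid), PE[0][0]:
  c0 r0c0: 14 / 2 / 7
  c1 r0c0: 50 / 4 / 9
  c2 r0c0: 71 / 7 / 3
RS (2×3 grid), PE[0][0]:
  c0 r0c0: 14 / 14 / 7
  c1 r0c0: 16 / 16 / 8
  c2 r0c0: 0 / 0 / 0

dataflow = OS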